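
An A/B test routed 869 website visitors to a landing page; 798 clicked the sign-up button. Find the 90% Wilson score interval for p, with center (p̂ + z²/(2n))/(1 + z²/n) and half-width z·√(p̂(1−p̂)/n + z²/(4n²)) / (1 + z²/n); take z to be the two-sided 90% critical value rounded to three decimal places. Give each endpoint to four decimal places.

(0.9017, 0.9323)

p̂ = 798/869 = 0.91830; z = 1.645, so z² = 2.706025.
1 + z²/n = 1.003114.
Center = (0.91830 + 0.001557)/1.003114 = 0.91700.
Radicand: p̂(1−p̂)/n + z²/(4n²) = 0.000086338 + 0.000000896 = 0.000087234.
Half-width = 1.645·√0.000087234/1.003114 = 0.01532.
CI: 0.91700 ± 0.01532 = (0.9017, 0.9323).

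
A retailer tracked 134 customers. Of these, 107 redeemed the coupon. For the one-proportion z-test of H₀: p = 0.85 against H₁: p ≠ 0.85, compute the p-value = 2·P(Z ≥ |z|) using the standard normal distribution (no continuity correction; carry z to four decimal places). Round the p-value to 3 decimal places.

Sample proportion p̂ = 107/134 = 0.79851.
Null standard error: √(0.85·0.15/134) = √0.000951493 = 0.030846.
z = (p̂ − p₀)/SE = (107/134 − 0.85)/0.030846 ≈ -1.6693.
p-value = 2·P(Z ≥ |z|) with z = -1.6693 → 0.095.

p-value = 0.095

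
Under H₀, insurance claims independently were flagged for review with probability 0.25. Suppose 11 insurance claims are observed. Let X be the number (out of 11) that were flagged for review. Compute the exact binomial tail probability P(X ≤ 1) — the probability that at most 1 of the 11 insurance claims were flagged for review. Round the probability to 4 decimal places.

P = 0.1971

X is binomial with n = 11 and p = 0.25.
P(X ≤ 1) = C(11,0)·0.25^0·0.75^11 + C(11,1)·0.25^1·0.75^10.
= 0.042235 + 0.154862 = 0.1971.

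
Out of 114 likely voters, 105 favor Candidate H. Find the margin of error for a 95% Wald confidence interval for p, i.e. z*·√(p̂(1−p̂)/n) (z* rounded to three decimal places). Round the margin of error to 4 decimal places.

The sample proportion is 105/114 = 0.92105.
SE(p̂) = √(0.92105·0.07895/114) = 0.025256.
z* = 1.960 at the 95% level.
So ME = 0.0495.

ME = 0.0495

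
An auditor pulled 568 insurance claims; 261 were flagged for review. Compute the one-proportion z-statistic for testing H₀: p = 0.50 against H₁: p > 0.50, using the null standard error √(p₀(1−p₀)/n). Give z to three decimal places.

Sample proportion p̂ = 261/568 = 0.45951.
SE₀ = √(0.50·0.50/568) = 0.020980.
z = (p̂ − p₀)/SE = (0.45951 − 0.50)/0.020980 = -1.930.

z = -1.930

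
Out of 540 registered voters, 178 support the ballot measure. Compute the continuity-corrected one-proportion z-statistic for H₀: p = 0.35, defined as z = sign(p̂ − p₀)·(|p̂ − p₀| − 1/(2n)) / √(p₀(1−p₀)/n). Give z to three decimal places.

The sample proportion is 178/540 = 0.32963. p̂ − p₀ = -0.020370.
1/(2n) = 0.000926.
Corrected numerator: |-0.020370| − 0.000926 = 0.019444.
Null standard error: √(0.35·0.65/540) = √0.000421296 = 0.020526.
z = (−)0.019444/0.020526 = -0.947.

z = -0.947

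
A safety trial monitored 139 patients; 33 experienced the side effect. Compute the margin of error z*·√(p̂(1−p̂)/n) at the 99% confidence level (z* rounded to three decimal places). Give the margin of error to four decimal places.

Sample proportion p̂ = 33/139 = 0.23741.
SE = √(p̂(1−p̂)/n) = √(0.181047/139) = 0.036090.
The 99% critical value is z* = 2.576.
Margin of error = z*·SE = 2.576 × 0.036090 = 0.0930.

ME = 0.0930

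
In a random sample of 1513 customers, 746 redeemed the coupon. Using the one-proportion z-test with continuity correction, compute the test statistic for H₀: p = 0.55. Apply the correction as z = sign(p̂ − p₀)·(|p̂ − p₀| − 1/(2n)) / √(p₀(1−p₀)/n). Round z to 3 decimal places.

The sample proportion is 746/1513 = 0.49306. p̂ − p₀ = -0.056940.
Continuity correction 1/(2n) = 1/3026 = 0.000330.
Corrected numerator: |-0.056940| − 0.000330 = 0.056610.
Under H₀, SE = √(p₀(1−p₀)/n) = √(0.55·0.45/1513) = √0.000163582 = 0.012790.
z = (−)0.056610/0.012790 = -4.426.

z = -4.426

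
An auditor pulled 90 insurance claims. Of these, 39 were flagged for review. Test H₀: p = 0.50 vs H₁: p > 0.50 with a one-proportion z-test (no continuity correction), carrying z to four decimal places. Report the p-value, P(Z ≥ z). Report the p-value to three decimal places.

p-value = 0.897

The sample proportion is 39/90 = 0.43333.
Null standard error: √(0.50·0.50/90) = √0.002777778 = 0.052705.
z = (p̂ − p₀)/SE = (39/90 − 0.50)/0.052705 ≈ -1.2649.
p-value = P(Z ≥ z) with z = -1.2649 → 0.897.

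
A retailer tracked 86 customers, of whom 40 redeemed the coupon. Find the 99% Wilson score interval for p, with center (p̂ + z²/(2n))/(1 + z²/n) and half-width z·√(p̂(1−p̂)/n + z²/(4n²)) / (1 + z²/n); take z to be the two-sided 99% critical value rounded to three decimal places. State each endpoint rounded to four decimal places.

(0.3341, 0.6011)

p̂ = 40/86 = 0.46512; z = 2.576, so z² = 6.635776.
Denominator 1 + z²/n = 1 + 6.635776/86 = 1.077160.
Center = (0.46512 + 0.038580)/1.077160 = 0.46762.
Radicand: p̂(1−p̂)/n + z²/(4n²) = 0.002892827 + 0.000224303 = 0.003117130.
Half-width = z·√(radicand)/denom = 2.576·0.055831/1.077160 = 0.13352.
So the interval runs from 0.3341 to 0.6011.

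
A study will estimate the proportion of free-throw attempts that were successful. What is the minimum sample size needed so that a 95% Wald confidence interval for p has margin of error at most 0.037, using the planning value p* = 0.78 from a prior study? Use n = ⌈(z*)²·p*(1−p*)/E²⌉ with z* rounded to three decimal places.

The 95% critical value is z* = 1.960.
p*(1−p*) = 0.1716.
(z*)²·p*(1−p*)/E² = 3.841600·0.1716/0.001369 = 481.533.
⌈481.533⌉ = 482.

n = 482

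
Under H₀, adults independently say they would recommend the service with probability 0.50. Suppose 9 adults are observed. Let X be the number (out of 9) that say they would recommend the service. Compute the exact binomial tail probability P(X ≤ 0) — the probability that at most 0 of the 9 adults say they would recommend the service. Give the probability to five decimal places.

X ~ Binomial(n=9, p=0.50).
P(X ≤ 0) = C(9,0)·0.50^0·0.50^9.
= 0.001953 = 0.00195.

P = 0.00195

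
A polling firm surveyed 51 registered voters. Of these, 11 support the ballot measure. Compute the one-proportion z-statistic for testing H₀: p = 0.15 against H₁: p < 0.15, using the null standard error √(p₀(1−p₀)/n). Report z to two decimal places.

z = 1.31

With x = 11 successes in n = 51, p̂ = 0.21569.
Under H₀, SE = √(p₀(1−p₀)/n) = √(0.15·0.85/51) = √0.002500000 = 0.050000.
z = (0.21569 − 0.15)/0.050000 = 0.06569/0.050000 = 1.31.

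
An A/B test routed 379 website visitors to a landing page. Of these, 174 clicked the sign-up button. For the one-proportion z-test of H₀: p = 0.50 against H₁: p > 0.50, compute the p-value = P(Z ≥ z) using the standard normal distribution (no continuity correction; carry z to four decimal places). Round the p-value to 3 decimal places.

The sample proportion is 174/379 = 0.45910.
Under H₀, SE = √(p₀(1−p₀)/n) = √(0.50·0.50/379) = √0.000659631 = 0.025683.
Test statistic (full precision, shown to 4 dp): z = (174/379 − 0.50)/SE₀ ≈ -1.5924.
p-value = P(Z ≥ z) with z = -1.5924 → 0.944.

p-value = 0.944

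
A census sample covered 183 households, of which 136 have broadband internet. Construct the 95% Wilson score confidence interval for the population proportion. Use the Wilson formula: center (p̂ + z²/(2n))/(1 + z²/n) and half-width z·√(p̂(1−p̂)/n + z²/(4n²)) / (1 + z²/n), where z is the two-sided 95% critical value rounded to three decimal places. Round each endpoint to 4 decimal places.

Here p̂ = 136/183 = 0.74317 and z = 1.960 (z² = 3.841600).
1 + z²/n = 1.020992.
Adjusted center: (0.74317 + z²/(2n))/1.020992 = 0.73817.
Radicand: p̂(1−p̂)/n + z²/(4n²) = 0.001042998 + 0.000028678 = 0.001071676.
Half-width = 1.960·√0.001071676/1.020992 = 0.06284.
So the interval runs from 0.6753 to 0.8010.

(0.6753, 0.8010)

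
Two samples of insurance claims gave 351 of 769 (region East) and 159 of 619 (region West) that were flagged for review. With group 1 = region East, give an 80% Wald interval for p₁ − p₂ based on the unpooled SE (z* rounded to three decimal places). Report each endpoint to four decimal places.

(0.1674, 0.2318)

p̂₁ = 351/769 = 0.45644, p̂₂ = 159/619 = 0.25687; p̂₁ − p̂₂ = 0.19957.
Unpooled SE = √(p̂₁(1−p̂₁)/n₁ + p̂₂(1−p̂₂)/n₂) = √(0.000322630 + 0.000308378) = 0.025120.
The 80% critical value is z* = 1.282. Margin = 1.282·0.025120 = 0.03220.
CI: 0.19957 ± 0.03220 = (0.1674, 0.2318).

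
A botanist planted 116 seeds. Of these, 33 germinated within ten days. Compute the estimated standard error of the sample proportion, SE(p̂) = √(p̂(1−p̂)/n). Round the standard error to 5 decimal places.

The sample proportion is 33/116 = 0.28448.
p̂(1−p̂) = 0.203551.
SE = √(0.203551/116) = 0.04189.

SE = 0.04189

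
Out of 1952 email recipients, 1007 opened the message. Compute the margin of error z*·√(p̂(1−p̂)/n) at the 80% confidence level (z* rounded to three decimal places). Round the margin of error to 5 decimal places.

p̂ = 1007/1952 = 0.51588.
SE(p̂) = √(0.51588·0.48412/1952) = 0.011311.
The 80% critical value is z* = 1.282.
So ME = 0.01450.

ME = 0.01450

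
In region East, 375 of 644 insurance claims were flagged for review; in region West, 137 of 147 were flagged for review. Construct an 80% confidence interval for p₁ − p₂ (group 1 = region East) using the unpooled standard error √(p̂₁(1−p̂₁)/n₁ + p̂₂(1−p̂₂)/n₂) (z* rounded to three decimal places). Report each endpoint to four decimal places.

(-0.3861, -0.3132)

p̂₁ = 375/644 = 0.58230, p̂₂ = 137/147 = 0.93197; p̂₁ − p̂₂ = -0.34967.
Unpooled SE = √(p̂₁(1−p̂₁)/n₁ + p̂₂(1−p̂₂)/n₂) = √(0.000377682 + 0.000431289) = 0.028442.
The 80% critical value is z* = 1.282. Margin of error = 0.03646.
Interval: -0.34967 ± 0.03646 → (-0.3861, -0.3132).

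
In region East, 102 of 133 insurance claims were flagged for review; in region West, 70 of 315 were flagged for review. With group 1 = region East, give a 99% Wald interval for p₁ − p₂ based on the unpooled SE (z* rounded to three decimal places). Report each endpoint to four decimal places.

(0.4326, 0.6568)

p̂₁ = 0.76692, p̂₂ = 0.22222, so the observed difference is 0.54470.
SE = √(0.001344024 + 0.000548697) = √0.001892721 = 0.043505.
The 99% critical value is z* = 2.576. Margin = 2.576·0.043505 = 0.11207.
So the interval runs from 0.4326 to 0.6568.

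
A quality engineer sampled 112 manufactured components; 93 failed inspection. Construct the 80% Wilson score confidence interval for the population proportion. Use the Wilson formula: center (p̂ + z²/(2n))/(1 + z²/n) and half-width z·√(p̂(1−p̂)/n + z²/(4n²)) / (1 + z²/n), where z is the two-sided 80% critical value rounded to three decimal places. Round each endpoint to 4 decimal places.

p̂ = 93/112 = 0.83036; z = 1.282, so z² = 1.643524.
1 + z²/n = 1.014674.
Center = (0.83036 + 0.007337)/1.014674 = 0.82558.
Radicand: p̂(1−p̂)/n + z²/(4n²) = 0.001257716 + 0.000032755 = 0.001290471.
Half-width = 1.282·√0.001290471/1.014674 = 0.04539.
Interval: 0.82558 ± 0.04539 → (0.7802, 0.8710).

(0.7802, 0.8710)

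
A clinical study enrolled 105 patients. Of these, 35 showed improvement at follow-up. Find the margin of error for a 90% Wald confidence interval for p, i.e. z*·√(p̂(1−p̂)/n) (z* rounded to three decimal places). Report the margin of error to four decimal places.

ME = 0.0757

p̂ = 35/105 = 0.33333.
Standard error of p̂: √(0.222222/105) = √0.002116402 = 0.046004.
The 90% critical value is z* = 1.645.
So ME = 0.0757.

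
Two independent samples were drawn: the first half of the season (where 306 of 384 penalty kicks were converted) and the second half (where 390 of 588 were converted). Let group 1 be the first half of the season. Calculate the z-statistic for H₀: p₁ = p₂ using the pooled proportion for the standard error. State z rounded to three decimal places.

Sample proportions: p̂₁ = 306/384 = 0.79688 and p̂₂ = 390/588 = 0.66327.
Pooled p̂ = (306+390)/(384+588) = 696/972 = 0.71605.
Pooled SE = √[0.2033227·0.00430485] ≈ 0.029585.
z = (p̂₁ − p̂₂)/SE = (0.79688 − 0.66327)/0.029585 = 0.13361/0.029585 = 4.516.

z = 4.516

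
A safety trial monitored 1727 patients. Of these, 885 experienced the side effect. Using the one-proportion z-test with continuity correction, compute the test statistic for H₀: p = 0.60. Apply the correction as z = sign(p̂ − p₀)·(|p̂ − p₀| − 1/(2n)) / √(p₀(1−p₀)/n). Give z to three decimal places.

With x = 885 successes in n = 1727, p̂ = 0.51245. p̂ − p₀ = -0.087551.
Continuity correction 1/(2n) = 1/3454 = 0.000290.
Corrected numerator: |-0.087551| − 0.000290 = 0.087261.
Under H₀, SE = √(p₀(1−p₀)/n) = √(0.60·0.40/1727) = √0.000138969 = 0.011789.
z = −0.087261/0.011789 = -7.402.

z = -7.402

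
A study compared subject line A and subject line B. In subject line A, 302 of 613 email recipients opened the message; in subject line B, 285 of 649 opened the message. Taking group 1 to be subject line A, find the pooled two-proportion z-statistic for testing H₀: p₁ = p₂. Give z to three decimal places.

p̂₁ = 302/613 = 0.49266, p̂₂ = 285/649 = 0.43914.
Pooled p̂ = (302+285)/(613+649) = 587/1262 = 0.46513.
Pooled SE = √[0.2487844·0.00317215] ≈ 0.028092.
z = (p̂₁ − p̂₂)/SE = (0.49266 − 0.43914)/0.028092 = 0.05352/0.028092 = 1.905.

z = 1.905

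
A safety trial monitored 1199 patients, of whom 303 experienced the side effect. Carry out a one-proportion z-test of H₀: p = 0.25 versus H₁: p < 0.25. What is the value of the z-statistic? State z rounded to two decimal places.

Sample proportion p̂ = 303/1199 = 0.25271.
Under H₀, SE = √(p₀(1−p₀)/n) = √(0.25·0.75/1199) = √0.000156380 = 0.012505.
z = (p̂ − p₀)/SE = (0.25271 − 0.25)/0.012505 = 0.22.

z = 0.22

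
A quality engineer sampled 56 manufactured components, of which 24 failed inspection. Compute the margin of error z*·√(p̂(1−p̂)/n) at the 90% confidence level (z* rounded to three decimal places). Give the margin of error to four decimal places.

ME = 0.1088

With x = 24 successes in n = 56, p̂ = 0.42857.
SE = √(p̂(1−p̂)/n) = √(0.244898/56) = 0.066130.
For 90% confidence, z* = 1.645.
Margin of error = z*·SE = 1.645 × 0.066130 = 0.1088.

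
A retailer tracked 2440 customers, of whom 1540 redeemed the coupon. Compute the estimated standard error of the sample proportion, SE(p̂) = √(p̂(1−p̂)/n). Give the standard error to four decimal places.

Sample proportion p̂ = 1540/2440 = 0.63115.
p̂(1−p̂) = 0.63115·0.36885 = 0.232800.
SE = √(0.232800/2440) = √0.000095410 = 0.0098.

SE = 0.0098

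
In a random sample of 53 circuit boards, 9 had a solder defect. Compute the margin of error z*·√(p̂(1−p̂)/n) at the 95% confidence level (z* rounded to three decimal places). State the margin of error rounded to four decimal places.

With x = 9 successes in n = 53, p̂ = 0.16981.
SE = √(p̂(1−p̂)/n) = √(0.140975/53) = 0.051574.
For 95% confidence, z* = 1.960.
Margin of error = z*·SE = 1.960 × 0.051574 = 0.1011.

ME = 0.1011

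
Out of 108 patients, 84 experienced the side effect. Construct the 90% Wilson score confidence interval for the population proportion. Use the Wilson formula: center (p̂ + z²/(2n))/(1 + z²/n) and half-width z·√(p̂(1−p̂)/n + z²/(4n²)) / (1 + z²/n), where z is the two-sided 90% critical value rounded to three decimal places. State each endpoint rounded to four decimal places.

Here p̂ = 84/108 = 0.77778 and z = 1.645 (z² = 2.706025).
1 + z²/n = 1.025056.
Center = (0.77778 + 0.012528)/1.025056 = 0.77099.
Radicand: p̂(1−p̂)/n + z²/(4n²) = 0.001600366 + 0.000058000 = 0.001658366.
Half-width = 1.645·√0.001658366/1.025056 = 0.06535.
So the interval runs from 0.7056 to 0.8363.

(0.7056, 0.8363)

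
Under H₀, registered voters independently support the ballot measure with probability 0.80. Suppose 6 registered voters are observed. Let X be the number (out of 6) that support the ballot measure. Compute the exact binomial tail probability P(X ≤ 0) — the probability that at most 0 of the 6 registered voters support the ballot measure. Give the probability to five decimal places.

P = 0.00006

X is binomial with n = 6 and p = 0.80.
P(X ≤ 0) = C(6,0)·0.80^0·0.20^6.
= 0.000064 = 0.00006.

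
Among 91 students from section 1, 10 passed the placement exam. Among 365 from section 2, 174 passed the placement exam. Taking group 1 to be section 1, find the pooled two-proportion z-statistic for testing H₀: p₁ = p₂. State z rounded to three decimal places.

p̂₁ = 10/91 = 0.10989, p̂₂ = 174/365 = 0.47671.
Pooled p̂ = (10+174)/(91+365) = 184/456 = 0.40351.
SE = √[p̂(1−p̂)(1/n₁+1/n₂)] = √[0.40351·0.59649·(1/91+1/365)] ≈ 0.057484.
z = -0.36682/0.057484 = -6.381.

z = -6.381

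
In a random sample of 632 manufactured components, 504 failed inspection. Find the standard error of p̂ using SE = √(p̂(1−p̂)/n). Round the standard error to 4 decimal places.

SE = 0.0160

With x = 504 successes in n = 632, p̂ = 0.79747.
p̂(1−p̂) = 0.161512.
Dividing by n and taking the root: √0.000255557 = 0.0160.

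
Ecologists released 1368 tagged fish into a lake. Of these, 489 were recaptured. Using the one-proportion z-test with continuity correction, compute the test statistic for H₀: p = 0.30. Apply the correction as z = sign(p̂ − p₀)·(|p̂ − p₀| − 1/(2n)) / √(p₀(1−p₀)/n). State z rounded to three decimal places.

p̂ = 489/1368 = 0.35746. p̂ − p₀ = 0.057456.
Continuity correction 1/(2n) = 1/2736 = 0.000365.
Corrected numerator: |0.057456| − 0.000365 = 0.057091.
Null standard error: √(0.30·0.70/1368) = √0.000153509 = 0.012390.
z = (+)0.057091/0.012390 = 4.608.

z = 4.608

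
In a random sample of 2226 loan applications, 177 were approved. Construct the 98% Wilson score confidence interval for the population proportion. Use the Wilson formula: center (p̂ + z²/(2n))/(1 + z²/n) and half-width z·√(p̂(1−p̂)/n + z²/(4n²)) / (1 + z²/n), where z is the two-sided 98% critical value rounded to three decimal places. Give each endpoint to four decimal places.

(0.0672, 0.0939)

p̂ = 177/2226 = 0.07951; z = 2.326, so z² = 5.410276.
1 + z²/n = 1.002430.
Center = (0.07951 + 0.001215)/1.002430 = 0.08053.
Radicand: p̂(1−p̂)/n + z²/(4n²) = 0.000032881 + 0.000000273 = 0.000033154.
Half-width = z·√(radicand)/denom = 2.326·0.005758/1.002430 = 0.01336.
So the interval runs from 0.0672 to 0.0939.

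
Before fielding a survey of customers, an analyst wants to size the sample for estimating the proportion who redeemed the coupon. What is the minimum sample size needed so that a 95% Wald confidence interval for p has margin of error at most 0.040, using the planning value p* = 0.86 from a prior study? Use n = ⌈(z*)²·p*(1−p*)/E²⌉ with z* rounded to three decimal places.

n = 290

For 95% confidence, z* = 1.960.
p*(1−p*) = 0.1204.
Required n before rounding: 3.841600 × 0.1204 / 0.040² = 289.080.
⌈289.080⌉ = 290.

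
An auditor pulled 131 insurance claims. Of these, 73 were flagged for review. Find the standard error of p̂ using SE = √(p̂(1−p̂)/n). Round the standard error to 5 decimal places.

With x = 73 successes in n = 131, p̂ = 0.55725.
p̂(1−p̂) = 0.246722.
SE = √(0.246722/131) = 0.04340.

SE = 0.04340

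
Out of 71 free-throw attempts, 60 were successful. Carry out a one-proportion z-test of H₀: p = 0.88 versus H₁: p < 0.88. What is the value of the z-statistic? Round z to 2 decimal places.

z = -0.91

The sample proportion is 60/71 = 0.84507.
Under H₀, SE = √(p₀(1−p₀)/n) = √(0.88·0.12/71) = √0.001487324 = 0.038566.
z = (0.84507 − 0.88)/0.038566 = -0.03493/0.038566 = -0.91.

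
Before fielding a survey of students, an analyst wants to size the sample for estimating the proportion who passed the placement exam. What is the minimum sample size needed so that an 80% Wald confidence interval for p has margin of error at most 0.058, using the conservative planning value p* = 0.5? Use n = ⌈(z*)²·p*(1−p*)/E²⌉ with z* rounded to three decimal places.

The 80% critical value is z* = 1.282.
p*(1−p*) = 0.2500.
Required n before rounding: 1.643524 × 0.2500 / 0.058² = 122.141.
⌈122.141⌉ = 123.

n = 123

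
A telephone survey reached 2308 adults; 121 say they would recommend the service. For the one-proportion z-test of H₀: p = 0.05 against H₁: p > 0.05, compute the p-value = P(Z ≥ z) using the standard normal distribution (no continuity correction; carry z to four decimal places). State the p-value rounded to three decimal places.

The sample proportion is 121/2308 = 0.05243.
Under H₀, SE = √(p₀(1−p₀)/n) = √(0.05·0.95/2308) = √0.000020581 = 0.004537.
z = (p̂ − p₀)/SE = (121/2308 − 0.05)/0.004537 ≈ 0.5348.
p-value = P(Z ≥ z) with z = 0.5348 → 0.296.

p-value = 0.296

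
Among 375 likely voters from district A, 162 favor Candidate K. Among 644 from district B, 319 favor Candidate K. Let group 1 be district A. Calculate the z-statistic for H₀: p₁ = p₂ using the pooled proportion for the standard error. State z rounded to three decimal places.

z = -1.953

p̂₁ = 162/375 = 0.43200, p̂₂ = 319/644 = 0.49534.
Pooling: p̂ = 481/1019 = 0.47203.
Pooled SE = √[0.2492178·0.00421946] ≈ 0.032428.
z = -0.06334/0.032428 = -1.953.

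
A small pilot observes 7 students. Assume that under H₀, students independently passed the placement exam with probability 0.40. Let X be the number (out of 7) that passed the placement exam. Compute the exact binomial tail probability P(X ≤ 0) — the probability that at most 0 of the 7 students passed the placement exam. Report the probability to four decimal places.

P = 0.0280

X is binomial with n = 7 and p = 0.40.
P(X ≤ 0) = C(7,0)·0.40^0·0.60^7.
= 0.027994 = 0.0280.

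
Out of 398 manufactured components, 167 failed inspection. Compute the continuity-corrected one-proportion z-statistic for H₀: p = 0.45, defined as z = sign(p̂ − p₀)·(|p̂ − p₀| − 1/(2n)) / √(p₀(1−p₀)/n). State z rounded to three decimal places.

z = -1.169

p̂ = 167/398 = 0.41960. p̂ − p₀ = -0.030402.
1/(2n) = 0.001256.
Corrected numerator: |-0.030402| − 0.001256 = 0.029146.
Null standard error: √(0.45·0.55/398) = √0.000621859 = 0.024937.
z = (−)0.029146/0.024937 = -1.169.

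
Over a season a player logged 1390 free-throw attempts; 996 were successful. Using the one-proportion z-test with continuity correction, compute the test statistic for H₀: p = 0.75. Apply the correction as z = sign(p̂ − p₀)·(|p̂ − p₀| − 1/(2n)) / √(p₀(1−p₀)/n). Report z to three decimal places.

z = -2.849

Sample proportion p̂ = 996/1390 = 0.71655. p̂ − p₀ = -0.033453.
1/(2n) = 0.000360.
Corrected numerator: |-0.033453| − 0.000360 = 0.033093.
SE₀ = √(0.75·0.25/1390) = 0.011614.
z = (−)0.033093/0.011614 = -2.849.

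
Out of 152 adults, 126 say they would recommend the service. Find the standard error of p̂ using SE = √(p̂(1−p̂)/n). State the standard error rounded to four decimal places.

SE = 0.0305

The sample proportion is 126/152 = 0.82895.
p̂(1−p̂) = 0.141792.
Dividing by n and taking the root: √0.000932842 = 0.0305.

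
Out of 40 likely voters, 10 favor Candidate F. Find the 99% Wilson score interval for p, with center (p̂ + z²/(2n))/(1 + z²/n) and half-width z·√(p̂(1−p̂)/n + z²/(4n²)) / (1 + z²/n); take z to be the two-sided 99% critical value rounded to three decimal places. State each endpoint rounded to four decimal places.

(0.1184, 0.4527)

p̂ = 10/40 = 0.25000; z = 2.576, so z² = 6.635776.
1 + z²/n = 1.165894.
Center = (0.25000 + 0.082947)/1.165894 = 0.28557.
Radicand: p̂(1−p̂)/n + z²/(4n²) = 0.004687500 + 0.001036840 = 0.005724340.
Half-width = 2.576·√0.005724340/1.165894 = 0.16717.
Interval: 0.28557 ± 0.16717 → (0.1184, 0.4527).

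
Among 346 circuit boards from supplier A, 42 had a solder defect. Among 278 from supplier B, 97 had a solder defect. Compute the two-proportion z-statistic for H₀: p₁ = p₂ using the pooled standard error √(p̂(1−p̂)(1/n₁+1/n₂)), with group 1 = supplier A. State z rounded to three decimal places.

z = -6.789

p̂₁ = 42/346 = 0.12139, p̂₂ = 97/278 = 0.34892.
Pooled p̂ = (42+97)/(346+278) = 139/624 = 0.22276.
SE = √[p̂(1−p̂)(1/n₁+1/n₂)] = √[0.22276·0.77724·(1/346+1/278)] ≈ 0.033514.
z = -0.22753/0.033514 = -6.789.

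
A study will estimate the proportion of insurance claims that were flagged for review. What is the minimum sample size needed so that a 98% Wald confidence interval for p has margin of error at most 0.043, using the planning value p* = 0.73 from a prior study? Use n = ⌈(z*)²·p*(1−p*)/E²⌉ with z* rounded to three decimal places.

n = 577

z* = 2.326 at the 98% level.
p*(1−p*) = 0.73·0.27 = 0.1971.
(z*)²·p*(1−p*)/E² = 5.410276·0.1971/0.001849 = 576.725.
⌈576.725⌉ = 577.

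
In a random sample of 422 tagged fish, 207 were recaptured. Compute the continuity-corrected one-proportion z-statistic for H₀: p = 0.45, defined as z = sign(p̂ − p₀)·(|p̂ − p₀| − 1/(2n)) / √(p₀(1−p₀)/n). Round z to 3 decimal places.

The sample proportion is 207/422 = 0.49052. p̂ − p₀ = 0.040521.
1/(2n) = 0.001185.
Corrected numerator: |0.040521| − 0.001185 = 0.039336.
Under H₀, SE = √(p₀(1−p₀)/n) = √(0.45·0.55/422) = √0.000586493 = 0.024218.
z = +0.039336/0.024218 = 1.624.

z = 1.624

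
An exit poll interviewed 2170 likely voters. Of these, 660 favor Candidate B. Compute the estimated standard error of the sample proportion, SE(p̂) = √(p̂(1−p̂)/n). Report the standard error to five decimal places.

SE = 0.00988

The sample proportion is 660/2170 = 0.30415.
p̂(1−p̂) = 0.211643.
SE = √(0.211643/2170) = 0.00988.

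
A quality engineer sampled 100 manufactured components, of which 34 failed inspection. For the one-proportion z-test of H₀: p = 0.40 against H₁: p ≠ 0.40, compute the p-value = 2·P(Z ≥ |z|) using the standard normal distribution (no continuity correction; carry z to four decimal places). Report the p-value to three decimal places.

The sample proportion is 34/100 = 0.34000.
Null standard error: √(0.40·0.60/100) = √0.002400000 = 0.048990.
z = (p̂ − p₀)/SE = (34/100 − 0.40)/0.048990 ≈ -1.2247.
From the standard normal, 2·P(Z ≥ |z|) = 0.221.

p-value = 0.221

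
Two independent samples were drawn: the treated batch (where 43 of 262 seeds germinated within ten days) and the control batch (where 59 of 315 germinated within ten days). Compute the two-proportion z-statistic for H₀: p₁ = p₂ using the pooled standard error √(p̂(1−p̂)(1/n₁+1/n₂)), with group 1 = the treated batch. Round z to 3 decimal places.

z = -0.727

p̂₁ = 43/262 = 0.16412, p̂₂ = 59/315 = 0.18730.
Pooling: p̂ = 102/577 = 0.17678.
SE = √[p̂(1−p̂)(1/n₁+1/n₂)] = √[0.17678·0.82322·(1/262+1/315)] ≈ 0.031897.
z = (p̂₁ − p̂₂)/SE = (0.16412 − 0.18730)/0.031897 = -0.02318/0.031897 = -0.727.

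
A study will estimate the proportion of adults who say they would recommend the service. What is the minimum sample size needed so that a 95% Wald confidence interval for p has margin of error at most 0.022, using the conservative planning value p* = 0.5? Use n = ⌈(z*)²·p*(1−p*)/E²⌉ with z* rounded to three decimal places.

n = 1985

The 95% critical value is z* = 1.960.
p*(1−p*) = 0.50·0.50 = 0.2500.
(z*)²·p*(1−p*)/E² = 3.841600·0.2500/0.000484 = 1984.298.
Rounding up, n = 1985.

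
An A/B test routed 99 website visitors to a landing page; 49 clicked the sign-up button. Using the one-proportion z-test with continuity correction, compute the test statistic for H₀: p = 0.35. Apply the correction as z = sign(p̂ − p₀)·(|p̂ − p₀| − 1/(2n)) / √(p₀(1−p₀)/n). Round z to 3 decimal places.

z = 2.918

Sample proportion p̂ = 49/99 = 0.49495. p̂ − p₀ = 0.144949.
1/(2n) = 0.005051.
Corrected numerator: |0.144949| − 0.005051 = 0.139898.
Under H₀, SE = √(p₀(1−p₀)/n) = √(0.35·0.65/99) = √0.002297980 = 0.047937.
z = (+)0.139898/0.047937 = 2.918.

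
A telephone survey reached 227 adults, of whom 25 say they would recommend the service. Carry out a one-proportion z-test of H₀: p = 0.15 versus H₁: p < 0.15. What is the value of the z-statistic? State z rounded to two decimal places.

z = -1.68

Sample proportion p̂ = 25/227 = 0.11013.
Null standard error: √(0.15·0.85/227) = √0.000561674 = 0.023700.
z = (p̂ − p₀)/SE = (0.11013 − 0.15)/0.023700 = -1.68.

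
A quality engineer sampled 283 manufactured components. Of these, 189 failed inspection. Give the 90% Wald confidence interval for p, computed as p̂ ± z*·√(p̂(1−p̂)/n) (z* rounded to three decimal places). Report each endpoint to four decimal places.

(0.6218, 0.7139)

With x = 189 successes in n = 283, p̂ = 0.66784.
SE(p̂) = √(0.66784·0.33216/283) = 0.027997.
The 90% critical value is z* = 1.645.
Margin of error: 1.645 × 0.027997 = 0.04606.
Interval: 0.66784 ± 0.04606 → (0.6218, 0.7139).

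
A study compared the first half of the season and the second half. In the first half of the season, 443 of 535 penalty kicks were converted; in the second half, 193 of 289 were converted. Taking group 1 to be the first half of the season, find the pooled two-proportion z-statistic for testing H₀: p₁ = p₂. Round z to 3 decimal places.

z = 5.230

p̂₁ = 443/535 = 0.82804, p̂₂ = 193/289 = 0.66782.
Pooled p̂ = (443+193)/(535+289) = 636/824 = 0.77184.
SE = √[p̂(1−p̂)(1/n₁+1/n₂)] = √[0.77184·0.22816·(1/535+1/289)] ≈ 0.030635.
z = (p̂₁ − p̂₂)/SE = (0.82804 − 0.66782)/0.030635 = 0.16022/0.030635 = 5.230.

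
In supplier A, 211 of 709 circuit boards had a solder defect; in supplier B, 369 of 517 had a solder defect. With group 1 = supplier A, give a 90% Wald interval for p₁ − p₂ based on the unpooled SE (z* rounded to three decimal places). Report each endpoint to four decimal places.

(-0.4593, -0.3729)

p̂₁ = 0.29760, p̂₂ = 0.71373, so the observed difference is -0.41613.
Unpooled SE = √(p̂₁(1−p̂₁)/n₁ + p̂₂(1−p̂₂)/n₂) = √(0.000294831 + 0.000395200) = 0.026268.
The 90% critical value is z* = 1.645. Margin = 1.645·0.026268 = 0.04321.
CI: -0.41613 ± 0.04321 = (-0.4593, -0.3729).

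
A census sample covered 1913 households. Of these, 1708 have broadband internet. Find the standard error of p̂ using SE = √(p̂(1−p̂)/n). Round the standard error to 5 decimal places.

SE = 0.00707

p̂ = 1708/1913 = 0.89284.
p̂(1−p̂) = 0.89284·0.10716 = 0.095677.
SE = √(0.095677/1913) = 0.00707.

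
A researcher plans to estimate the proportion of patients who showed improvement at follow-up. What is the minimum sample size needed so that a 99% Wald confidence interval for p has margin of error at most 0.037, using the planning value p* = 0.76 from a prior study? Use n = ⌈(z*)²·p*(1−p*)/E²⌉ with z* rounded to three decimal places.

n = 885

z* = 2.576 at the 99% level.
p*(1−p*) = 0.1824.
Required n before rounding: 6.635776 × 0.1824 / 0.037² = 884.124.
Rounding up, n = 885.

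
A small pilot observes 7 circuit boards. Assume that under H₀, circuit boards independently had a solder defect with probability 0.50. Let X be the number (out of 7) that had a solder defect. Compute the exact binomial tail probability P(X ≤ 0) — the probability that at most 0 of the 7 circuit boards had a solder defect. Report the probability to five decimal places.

P = 0.00781

X ~ Binomial(n=7, p=0.50).
P(X ≤ 0) = C(7,0)·0.50^0·0.50^7.
= 0.007812 = 0.00781.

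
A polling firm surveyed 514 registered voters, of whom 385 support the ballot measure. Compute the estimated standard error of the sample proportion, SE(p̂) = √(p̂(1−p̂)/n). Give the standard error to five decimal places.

p̂ = 385/514 = 0.74903.
p̂(1−p̂) = 0.187984.
SE = √(0.187984/514) = √0.000365728 = 0.01912.

SE = 0.01912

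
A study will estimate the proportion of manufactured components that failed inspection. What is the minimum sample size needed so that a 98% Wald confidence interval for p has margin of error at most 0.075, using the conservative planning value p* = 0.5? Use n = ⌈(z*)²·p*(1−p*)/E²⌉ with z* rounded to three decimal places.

z* = 2.326 at the 98% level.
p*(1−p*) = 0.50·0.50 = 0.2500.
Required n before rounding: 5.410276 × 0.2500 / 0.075² = 240.457.
⌈240.457⌉ = 241.

n = 241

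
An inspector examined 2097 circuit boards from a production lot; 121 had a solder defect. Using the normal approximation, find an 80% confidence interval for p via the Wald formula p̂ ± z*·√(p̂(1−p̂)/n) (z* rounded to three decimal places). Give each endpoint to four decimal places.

Sample proportion p̂ = 121/2097 = 0.05770.
SE = √(p̂(1−p̂)/n) = √(0.054372/2097) = 0.005092.
For 80% confidence, z* = 1.282.
Margin of error: 1.282 × 0.005092 = 0.00653.
Interval: 0.05770 ± 0.00653 → (0.0512, 0.0642).

(0.0512, 0.0642)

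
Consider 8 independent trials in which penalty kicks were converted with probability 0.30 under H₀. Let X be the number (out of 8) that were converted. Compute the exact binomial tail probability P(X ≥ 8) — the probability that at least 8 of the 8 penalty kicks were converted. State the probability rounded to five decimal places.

P = 0.00007

X is binomial with n = 8 and p = 0.30.
P(X ≥ 8) = C(8,8)·0.30^8·0.70^0.
= 0.000066 = 0.00007.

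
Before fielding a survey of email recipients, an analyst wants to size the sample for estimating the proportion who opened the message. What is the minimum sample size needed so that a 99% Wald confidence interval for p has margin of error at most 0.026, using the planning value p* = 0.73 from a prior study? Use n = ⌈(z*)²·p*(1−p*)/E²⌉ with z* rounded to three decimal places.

The 99% critical value is z* = 2.576.
p*(1−p*) = 0.73·0.27 = 0.1971.
Required n before rounding: 6.635776 × 0.1971 / 0.026² = 1934.780.
⌈1934.780⌉ = 1935.

n = 1935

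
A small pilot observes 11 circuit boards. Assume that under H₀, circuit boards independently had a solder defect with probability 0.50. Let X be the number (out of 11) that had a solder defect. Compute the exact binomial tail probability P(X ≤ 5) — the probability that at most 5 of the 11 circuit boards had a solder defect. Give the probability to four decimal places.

X is binomial with n = 11 and p = 0.50.
P(X ≤ 5) = Σ_{j=0}^{5} C(11,j)·0.50^j·0.50^{11−j}.
= 0.000488 + 0.005371 + 0.026855 + 0.080566 + 0.161133 + 0.225586 = 0.5000.

P = 0.5000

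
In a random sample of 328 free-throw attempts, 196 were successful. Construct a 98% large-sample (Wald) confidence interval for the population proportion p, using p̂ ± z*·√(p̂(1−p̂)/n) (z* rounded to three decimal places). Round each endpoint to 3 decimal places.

(0.535, 0.661)

p̂ = 196/328 = 0.59756.
SE = √(p̂(1−p̂)/n) = √(0.240482/328) = 0.027077.
For 98% confidence, z* = 2.326.
Margin = 2.326·0.027077 = 0.06298.
Interval: 0.59756 ± 0.06298 → (0.535, 0.661).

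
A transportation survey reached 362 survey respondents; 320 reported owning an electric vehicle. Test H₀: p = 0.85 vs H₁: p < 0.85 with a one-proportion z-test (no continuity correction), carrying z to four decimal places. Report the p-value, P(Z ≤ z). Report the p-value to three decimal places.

p̂ = 320/362 = 0.88398.
Null standard error: √(0.85·0.15/362) = √0.000352210 = 0.018767.
z = (p̂ − p₀)/SE = (320/362 − 0.85)/0.018767 ≈ 1.8105.
p-value = P(Z ≤ z) with z = 1.8105 → 0.965.

p-value = 0.965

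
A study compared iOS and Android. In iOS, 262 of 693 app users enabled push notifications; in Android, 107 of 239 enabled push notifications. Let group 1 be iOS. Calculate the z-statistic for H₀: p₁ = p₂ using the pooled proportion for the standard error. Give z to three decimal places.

z = -1.898

Sample proportions: p̂₁ = 262/693 = 0.37807 and p̂₂ = 107/239 = 0.44770.
Pooling: p̂ = 369/932 = 0.39592.
Pooled SE = √[0.2391679·0.00562710] ≈ 0.036685.
z = (p̂₁ − p̂₂)/SE = (0.37807 − 0.44770)/0.036685 = -0.06963/0.036685 = -1.898.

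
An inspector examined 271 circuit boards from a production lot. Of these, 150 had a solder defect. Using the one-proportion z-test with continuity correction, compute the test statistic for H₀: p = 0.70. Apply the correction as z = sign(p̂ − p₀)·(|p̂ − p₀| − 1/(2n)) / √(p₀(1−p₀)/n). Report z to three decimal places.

z = -5.196

The sample proportion is 150/271 = 0.55351. p̂ − p₀ = -0.146494.
Continuity correction 1/(2n) = 1/542 = 0.001845.
Corrected numerator: |-0.146494| − 0.001845 = 0.144649.
Under H₀, SE = √(p₀(1−p₀)/n) = √(0.70·0.30/271) = √0.000774908 = 0.027837.
z = (−)0.144649/0.027837 = -5.196.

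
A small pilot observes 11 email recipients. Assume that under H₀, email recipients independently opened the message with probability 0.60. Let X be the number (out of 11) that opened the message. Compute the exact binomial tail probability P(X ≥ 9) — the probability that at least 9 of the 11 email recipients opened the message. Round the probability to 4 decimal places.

P = 0.1189

X is binomial with n = 11 and p = 0.60.
P(X ≥ 9) = C(11,9)·0.60^9·0.40^2 + C(11,10)·0.60^10·0.40^1 + C(11,11)·0.60^11·0.40^0.
= 0.088684 + 0.026605 + 0.003628 = 0.1189.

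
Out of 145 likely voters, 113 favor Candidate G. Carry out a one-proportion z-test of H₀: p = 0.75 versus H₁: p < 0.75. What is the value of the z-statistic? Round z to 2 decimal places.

z = 0.82

p̂ = 113/145 = 0.77931.
Under H₀, SE = √(p₀(1−p₀)/n) = √(0.75·0.25/145) = √0.001293103 = 0.035960.
Test statistic: z = 0.02931/0.035960 = 0.82.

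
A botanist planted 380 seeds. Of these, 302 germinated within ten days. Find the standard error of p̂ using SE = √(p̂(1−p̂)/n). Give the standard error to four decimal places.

Sample proportion p̂ = 302/380 = 0.79474.
p̂(1−p̂) = 0.163128.
SE = √(0.163128/380) = 0.0207.

SE = 0.0207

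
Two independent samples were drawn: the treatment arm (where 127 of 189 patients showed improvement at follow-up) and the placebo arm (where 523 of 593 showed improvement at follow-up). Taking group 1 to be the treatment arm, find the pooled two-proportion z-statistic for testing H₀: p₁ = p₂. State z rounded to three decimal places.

Sample proportions: p̂₁ = 127/189 = 0.67196 and p̂₂ = 523/593 = 0.88196.
Pooled p̂ = (127+523)/(189+593) = 650/782 = 0.83120.
Pooled SE = √[0.1403052·0.00697735] ≈ 0.031288.
z = (p̂₁ − p̂₂)/SE = (0.67196 − 0.88196)/0.031288 = -0.21000/0.031288 = -6.712.

z = -6.712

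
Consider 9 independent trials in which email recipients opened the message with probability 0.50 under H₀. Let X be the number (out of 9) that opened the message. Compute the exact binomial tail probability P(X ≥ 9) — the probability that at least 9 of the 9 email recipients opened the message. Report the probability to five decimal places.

P = 0.00195

X is binomial with n = 9 and p = 0.50.
P(X ≥ 9) = C(9,9)·0.50^9·0.50^0.
= 0.001953 = 0.00195.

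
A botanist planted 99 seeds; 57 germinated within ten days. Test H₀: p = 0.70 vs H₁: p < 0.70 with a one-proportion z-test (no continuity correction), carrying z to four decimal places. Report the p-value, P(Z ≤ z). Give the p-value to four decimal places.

p-value = 0.0035

p̂ = 57/99 = 0.57576.
Null standard error: √(0.70·0.30/99) = √0.002121212 = 0.046057.
Test statistic (full precision, shown to 4 dp): z = (57/99 − 0.70)/SE₀ ≈ -2.6976.
p-value = P(Z ≤ z) with z = -2.6976 → 0.0035.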